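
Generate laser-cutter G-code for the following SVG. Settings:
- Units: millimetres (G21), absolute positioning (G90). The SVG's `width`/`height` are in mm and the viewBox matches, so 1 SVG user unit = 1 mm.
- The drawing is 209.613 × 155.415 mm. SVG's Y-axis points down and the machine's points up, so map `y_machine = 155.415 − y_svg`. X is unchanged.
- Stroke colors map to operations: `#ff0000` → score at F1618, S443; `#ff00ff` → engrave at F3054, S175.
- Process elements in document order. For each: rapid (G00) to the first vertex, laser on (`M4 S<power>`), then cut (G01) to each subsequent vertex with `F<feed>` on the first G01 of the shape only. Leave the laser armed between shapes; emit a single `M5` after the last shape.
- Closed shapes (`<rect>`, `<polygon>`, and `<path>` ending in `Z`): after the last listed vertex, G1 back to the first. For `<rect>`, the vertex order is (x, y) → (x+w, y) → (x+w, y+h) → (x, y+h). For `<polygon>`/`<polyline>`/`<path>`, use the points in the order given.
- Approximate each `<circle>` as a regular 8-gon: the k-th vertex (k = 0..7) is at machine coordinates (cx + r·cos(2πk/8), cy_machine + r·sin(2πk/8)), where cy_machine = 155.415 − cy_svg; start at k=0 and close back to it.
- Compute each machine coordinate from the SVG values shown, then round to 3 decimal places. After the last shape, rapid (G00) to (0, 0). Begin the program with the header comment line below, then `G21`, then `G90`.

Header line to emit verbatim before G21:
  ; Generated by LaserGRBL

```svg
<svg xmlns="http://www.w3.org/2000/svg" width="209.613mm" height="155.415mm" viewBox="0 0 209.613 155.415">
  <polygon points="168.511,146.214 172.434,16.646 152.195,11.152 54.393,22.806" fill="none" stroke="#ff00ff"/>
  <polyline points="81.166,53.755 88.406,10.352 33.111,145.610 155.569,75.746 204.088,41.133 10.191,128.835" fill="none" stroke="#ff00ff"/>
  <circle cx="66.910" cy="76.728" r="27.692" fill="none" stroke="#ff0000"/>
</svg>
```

1 u = 1 mm; y_m = 155.415 − y.

[1] `<polygon>` closed polygon, #ff00ff→engrave S175 F3054: (168.511,9.201) → (172.434,138.769) → (152.195,144.263) → (54.393,132.609) → (168.511,9.201) (closed)

[2] `<polyline>` open polyline, #ff00ff→engrave S175 F3054: (81.166,101.660) → (88.406,145.063) → (33.111,9.805) → (155.569,79.669) → (204.088,114.282) → (10.191,26.580)

[3] `<circle>` circle, #ff0000→score S443 F1618: (94.602,78.687) → (86.491,98.268) → (66.910,106.379) → (47.329,98.268) → (39.218,78.687) → (47.329,59.106) → (66.910,50.995) → (86.491,59.106) → (94.602,78.687) (closed)

; Generated by LaserGRBL
G21
G90
G00 X168.511 Y9.201
M4 S175
G01 X172.434 Y138.769 F3054
G01 X152.195 Y144.263
G01 X54.393 Y132.609
G01 X168.511 Y9.201
G00 X81.166 Y101.660
M4 S175
G01 X88.406 Y145.063 F3054
G01 X33.111 Y9.805
G01 X155.569 Y79.669
G01 X204.088 Y114.282
G01 X10.191 Y26.580
G00 X94.602 Y78.687
M4 S443
G01 X86.491 Y98.268 F1618
G01 X66.910 Y106.379
G01 X47.329 Y98.268
G01 X39.218 Y78.687
G01 X47.329 Y59.106
G01 X66.910 Y50.995
G01 X86.491 Y59.106
G01 X94.602 Y78.687
M5
G00 X0.000 Y0.000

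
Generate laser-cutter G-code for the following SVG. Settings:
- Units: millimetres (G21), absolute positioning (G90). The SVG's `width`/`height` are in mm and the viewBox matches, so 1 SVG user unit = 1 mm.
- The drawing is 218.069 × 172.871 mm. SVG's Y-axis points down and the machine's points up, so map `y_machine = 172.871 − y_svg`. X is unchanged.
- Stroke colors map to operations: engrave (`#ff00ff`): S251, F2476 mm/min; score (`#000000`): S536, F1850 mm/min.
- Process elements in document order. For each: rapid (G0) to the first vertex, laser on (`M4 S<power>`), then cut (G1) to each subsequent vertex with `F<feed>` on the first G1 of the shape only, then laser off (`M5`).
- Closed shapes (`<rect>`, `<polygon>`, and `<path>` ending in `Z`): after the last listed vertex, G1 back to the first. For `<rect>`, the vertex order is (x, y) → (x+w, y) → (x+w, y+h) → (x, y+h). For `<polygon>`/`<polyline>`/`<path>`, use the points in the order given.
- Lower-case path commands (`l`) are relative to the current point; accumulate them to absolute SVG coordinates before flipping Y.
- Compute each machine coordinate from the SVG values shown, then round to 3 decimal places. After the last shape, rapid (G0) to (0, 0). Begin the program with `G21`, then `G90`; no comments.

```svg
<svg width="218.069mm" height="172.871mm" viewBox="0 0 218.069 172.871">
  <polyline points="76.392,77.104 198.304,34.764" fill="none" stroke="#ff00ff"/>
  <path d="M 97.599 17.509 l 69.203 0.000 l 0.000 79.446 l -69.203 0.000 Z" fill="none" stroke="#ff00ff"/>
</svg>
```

G21
G90
G0 X76.392 Y95.767
M4 S251
G1 X198.304 Y138.107 F2476
M5
G0 X97.599 Y155.362
M4 S251
G1 X166.802 Y155.362 F2476
G1 X166.802 Y75.916
G1 X97.599 Y75.916
G1 X97.599 Y155.362
M5
G0 X0.000 Y0.000

viewBox `0 0 218.069 172.871` with mm width/height → 1 unit = 1 mm. Flip: y_m = 172.871 − y_svg.

**Shape 1** — `<polyline>` line segment, stroke `#ff00ff` → engrave (S251, F2476). Machine vertices: (76.392,95.767) → (198.304,138.107). Open path.

**Shape 2** — `<path>` rectangle, stroke `#ff00ff` → engrave (S251, F2476). Machine vertices: (97.599,155.362) → (166.802,155.362) → (166.802,75.916) → (97.599,75.916) → (97.599,155.362). Closed: final G1 returns to the first vertex.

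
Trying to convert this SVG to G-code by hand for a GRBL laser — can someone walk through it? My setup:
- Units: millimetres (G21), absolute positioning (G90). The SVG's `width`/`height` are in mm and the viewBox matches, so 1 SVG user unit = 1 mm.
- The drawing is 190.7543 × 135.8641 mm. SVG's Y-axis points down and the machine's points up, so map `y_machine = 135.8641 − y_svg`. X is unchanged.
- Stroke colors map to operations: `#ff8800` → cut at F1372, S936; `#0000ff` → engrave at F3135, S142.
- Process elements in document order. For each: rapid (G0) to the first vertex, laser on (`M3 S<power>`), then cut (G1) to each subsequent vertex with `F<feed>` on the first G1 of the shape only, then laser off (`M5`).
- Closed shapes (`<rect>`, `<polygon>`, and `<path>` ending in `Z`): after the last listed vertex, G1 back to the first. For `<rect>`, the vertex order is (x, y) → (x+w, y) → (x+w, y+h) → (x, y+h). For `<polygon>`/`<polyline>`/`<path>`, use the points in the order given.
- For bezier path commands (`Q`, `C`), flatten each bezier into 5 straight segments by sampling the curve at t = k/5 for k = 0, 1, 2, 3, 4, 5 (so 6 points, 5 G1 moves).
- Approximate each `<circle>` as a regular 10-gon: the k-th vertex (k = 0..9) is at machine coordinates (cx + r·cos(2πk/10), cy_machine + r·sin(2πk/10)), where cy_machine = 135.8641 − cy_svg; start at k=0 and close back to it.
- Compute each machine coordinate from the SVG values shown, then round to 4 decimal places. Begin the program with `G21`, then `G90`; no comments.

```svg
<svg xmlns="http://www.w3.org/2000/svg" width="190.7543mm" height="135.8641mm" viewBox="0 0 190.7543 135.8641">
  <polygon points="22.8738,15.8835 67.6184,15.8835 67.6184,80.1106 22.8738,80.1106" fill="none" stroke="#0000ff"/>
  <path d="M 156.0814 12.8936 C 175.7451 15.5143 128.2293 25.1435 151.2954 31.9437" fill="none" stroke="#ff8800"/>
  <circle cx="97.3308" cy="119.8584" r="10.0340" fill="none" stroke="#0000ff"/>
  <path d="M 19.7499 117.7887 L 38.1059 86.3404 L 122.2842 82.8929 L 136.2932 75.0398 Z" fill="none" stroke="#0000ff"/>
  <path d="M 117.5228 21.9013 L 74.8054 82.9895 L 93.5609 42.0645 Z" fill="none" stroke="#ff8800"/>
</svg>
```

1 u = 1 mm; y_m = 135.8641 − y.

[1] `<polygon>` rectangle, #0000ff→engrave S142 F3135: (22.8738,119.9806) → (67.6184,119.9806) → (67.6184,55.7535) → (22.8738,55.7535) → (22.8738,119.9806) (closed)

[2] `<path>` cubic bezier, #ff8800→cut S936 F1372: (156.0814,122.9705) → (160.9202,120.6358) → (156.2484,117.0912) → (148.6787,112.8090) → (144.8235,108.2613) → (151.2954,103.9204)

[3] `<circle>` circle, #0000ff→engrave S142 F3135: (107.3648,16.0057) → (105.4485,21.9035) → (100.4315,25.5486) → (94.2301,25.5486) → (89.2131,21.9035) → (87.2968,16.0057) → (89.2131,10.1079) → (94.2301,6.4628) → (100.4315,6.4628) → (105.4485,10.1079) → (107.3648,16.0057) (closed)

[4] `<path>` closed polygon, #0000ff→engrave S142 F3135: (19.7499,18.0754) → (38.1059,49.5237) → (122.2842,52.9712) → (136.2932,60.8243) → (19.7499,18.0754) (closed)

[5] `<path>` closed polygon, #ff8800→cut S936 F1372: (117.5228,113.9628) → (74.8054,52.8746) → (93.5609,93.7996) → (117.5228,113.9628) (closed)

G21
G90
G0 X22.8738 Y119.9806
M3 S142
G1 X67.6184 Y119.9806 F3135
G1 X67.6184 Y55.7535
G1 X22.8738 Y55.7535
G1 X22.8738 Y119.9806
M5
G0 X156.0814 Y122.9705
M3 S936
G1 X160.9202 Y120.6358 F1372
G1 X156.2484 Y117.0912
G1 X148.6787 Y112.8090
G1 X144.8235 Y108.2613
G1 X151.2954 Y103.9204
M5
G0 X107.3648 Y16.0057
M3 S142
G1 X105.4485 Y21.9035 F3135
G1 X100.4315 Y25.5486
G1 X94.2301 Y25.5486
G1 X89.2131 Y21.9035
G1 X87.2968 Y16.0057
G1 X89.2131 Y10.1079
G1 X94.2301 Y6.4628
G1 X100.4315 Y6.4628
G1 X105.4485 Y10.1079
G1 X107.3648 Y16.0057
M5
G0 X19.7499 Y18.0754
M3 S142
G1 X38.1059 Y49.5237 F3135
G1 X122.2842 Y52.9712
G1 X136.2932 Y60.8243
G1 X19.7499 Y18.0754
M5
G0 X117.5228 Y113.9628
M3 S936
G1 X74.8054 Y52.8746 F1372
G1 X93.5609 Y93.7996
G1 X117.5228 Y113.9628
M5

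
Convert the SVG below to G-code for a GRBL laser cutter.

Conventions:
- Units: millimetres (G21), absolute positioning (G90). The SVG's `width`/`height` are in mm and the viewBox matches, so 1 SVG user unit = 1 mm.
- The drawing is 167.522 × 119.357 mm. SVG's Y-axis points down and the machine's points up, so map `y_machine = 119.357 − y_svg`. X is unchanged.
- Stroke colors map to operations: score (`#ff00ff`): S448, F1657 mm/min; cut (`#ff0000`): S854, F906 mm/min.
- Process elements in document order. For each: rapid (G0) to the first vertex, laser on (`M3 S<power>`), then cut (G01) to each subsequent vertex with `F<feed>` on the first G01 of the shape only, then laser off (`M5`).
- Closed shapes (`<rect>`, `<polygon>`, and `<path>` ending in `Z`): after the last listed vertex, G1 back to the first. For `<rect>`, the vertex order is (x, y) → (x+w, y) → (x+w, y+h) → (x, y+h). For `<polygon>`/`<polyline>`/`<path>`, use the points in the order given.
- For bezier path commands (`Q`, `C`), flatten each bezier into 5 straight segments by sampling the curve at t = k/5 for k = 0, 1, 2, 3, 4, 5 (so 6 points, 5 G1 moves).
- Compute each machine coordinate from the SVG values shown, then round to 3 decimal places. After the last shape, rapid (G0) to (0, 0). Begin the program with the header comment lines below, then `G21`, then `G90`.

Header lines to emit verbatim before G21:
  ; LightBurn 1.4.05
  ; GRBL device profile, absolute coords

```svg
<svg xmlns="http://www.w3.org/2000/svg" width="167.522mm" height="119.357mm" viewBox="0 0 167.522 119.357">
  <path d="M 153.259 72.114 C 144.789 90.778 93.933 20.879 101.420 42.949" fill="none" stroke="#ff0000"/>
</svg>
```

; LightBurn 1.4.05
; GRBL device profile, absolute coords
G21
G90
G0 X153.259 Y47.243
M3 S854
G01 X143.897 Y45.228 F906
G01 X129.196 Y55.802
G01 X113.994 Y70.301
G01 X103.123 Y80.058
G01 X101.420 Y76.408
M5
G0 X0.000 Y0.000

1 u = 1 mm; y_m = 119.357 − y.

[1] `<path>` cubic bezier, #ff0000→cut S854 F906: (153.259,47.243) → (143.897,45.228) → (129.196,55.802) → (113.994,70.301) → (103.123,80.058) → (101.420,76.408)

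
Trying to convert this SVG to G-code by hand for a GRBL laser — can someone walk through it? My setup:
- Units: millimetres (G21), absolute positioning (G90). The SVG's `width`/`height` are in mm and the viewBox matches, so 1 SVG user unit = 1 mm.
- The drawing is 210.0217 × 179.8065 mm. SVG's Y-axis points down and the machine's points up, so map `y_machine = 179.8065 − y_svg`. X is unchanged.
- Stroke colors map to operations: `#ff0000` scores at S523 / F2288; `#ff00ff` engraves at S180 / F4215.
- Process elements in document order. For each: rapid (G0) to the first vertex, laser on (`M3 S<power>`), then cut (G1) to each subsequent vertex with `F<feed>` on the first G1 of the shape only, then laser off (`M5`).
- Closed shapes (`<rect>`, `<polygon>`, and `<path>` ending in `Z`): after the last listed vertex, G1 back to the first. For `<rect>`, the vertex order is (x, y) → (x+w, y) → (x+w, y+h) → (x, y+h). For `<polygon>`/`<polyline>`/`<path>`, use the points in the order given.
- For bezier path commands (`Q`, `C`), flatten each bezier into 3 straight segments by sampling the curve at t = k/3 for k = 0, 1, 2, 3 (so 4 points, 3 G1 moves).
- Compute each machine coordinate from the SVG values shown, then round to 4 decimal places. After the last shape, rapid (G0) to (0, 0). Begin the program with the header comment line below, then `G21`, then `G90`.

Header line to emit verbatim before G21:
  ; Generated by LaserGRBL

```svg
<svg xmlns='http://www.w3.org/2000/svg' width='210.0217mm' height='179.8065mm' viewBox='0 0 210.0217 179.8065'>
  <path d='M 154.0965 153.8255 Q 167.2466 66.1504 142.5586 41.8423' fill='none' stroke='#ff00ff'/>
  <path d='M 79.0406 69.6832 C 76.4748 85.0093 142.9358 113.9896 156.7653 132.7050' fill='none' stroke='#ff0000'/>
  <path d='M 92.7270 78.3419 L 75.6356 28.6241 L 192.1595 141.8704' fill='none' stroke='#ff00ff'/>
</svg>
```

; Generated by LaserGRBL
G21
G90
G0 X154.0965 Y25.9810
M3 S180
G1 X158.6590 Y77.3903 F4215
G1 X154.8130 Y114.7180
G1 X142.5586 Y137.9642
M5
G0 X79.0406 Y110.1233
M3 S523
G1 X94.9779 Y91.1317 F2288
G1 X129.8978 Y68.3526
G1 X156.7653 Y47.1015
M5
G0 X92.7270 Y101.4646
M3 S180
G1 X75.6356 Y151.1824 F4215
G1 X192.1595 Y37.9361
M5
G0 X0.0000 Y0.0000

Since the viewBox matches the mm dimensions, user units are millimetres directly. The only transform is the Y-flip y_m = 179.8065 − y_svg.

Shape 1 is a quadratic bezier drawn with `<path>`. Its stroke #ff00ff means engrave at S180, F4215. After flipping Y the toolpath is (154.0965,25.9810) → (158.6590,77.3903) → (154.8130,114.7180) → (142.5586,137.9642).

Shape 2 is a cubic bezier drawn with `<path>`. Its stroke #ff0000 means score at S523, F2288. After flipping Y the toolpath is (79.0406,110.1233) → (94.9779,91.1317) → (129.8978,68.3526) → (156.7653,47.1015).

Shape 3 is a open polyline drawn with `<path>`. Its stroke #ff00ff means engrave at S180, F4215. After flipping Y the toolpath is (92.7270,101.4646) → (75.6356,151.1824) → (192.1595,37.9361).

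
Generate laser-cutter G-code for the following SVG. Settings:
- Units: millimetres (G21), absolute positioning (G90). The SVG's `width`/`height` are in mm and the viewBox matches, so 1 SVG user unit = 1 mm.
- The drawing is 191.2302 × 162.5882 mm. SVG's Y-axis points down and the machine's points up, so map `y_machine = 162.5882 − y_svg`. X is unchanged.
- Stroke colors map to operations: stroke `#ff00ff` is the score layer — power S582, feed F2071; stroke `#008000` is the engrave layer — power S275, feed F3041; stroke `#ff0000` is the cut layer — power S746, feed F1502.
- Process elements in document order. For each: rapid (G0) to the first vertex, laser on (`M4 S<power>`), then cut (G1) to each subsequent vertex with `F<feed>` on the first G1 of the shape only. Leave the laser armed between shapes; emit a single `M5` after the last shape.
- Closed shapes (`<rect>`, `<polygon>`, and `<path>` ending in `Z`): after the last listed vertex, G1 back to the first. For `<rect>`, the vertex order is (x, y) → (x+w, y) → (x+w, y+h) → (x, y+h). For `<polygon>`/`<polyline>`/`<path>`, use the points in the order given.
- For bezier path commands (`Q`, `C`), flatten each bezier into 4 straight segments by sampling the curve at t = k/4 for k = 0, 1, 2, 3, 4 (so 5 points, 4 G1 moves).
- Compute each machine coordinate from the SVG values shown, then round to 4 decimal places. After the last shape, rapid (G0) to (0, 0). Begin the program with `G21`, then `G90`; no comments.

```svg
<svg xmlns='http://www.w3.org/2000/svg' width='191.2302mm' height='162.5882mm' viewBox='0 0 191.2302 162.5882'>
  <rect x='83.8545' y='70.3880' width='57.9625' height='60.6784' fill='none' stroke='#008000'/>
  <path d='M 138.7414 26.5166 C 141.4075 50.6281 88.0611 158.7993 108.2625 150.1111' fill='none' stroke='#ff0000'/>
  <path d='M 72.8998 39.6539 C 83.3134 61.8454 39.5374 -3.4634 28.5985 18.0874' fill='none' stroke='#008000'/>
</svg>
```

G21
G90
G0 X83.8545 Y92.2002
M4 S275
G1 X141.8170 Y92.2002 F3041
G1 X141.8170 Y31.5218
G1 X83.8545 Y31.5218
G1 X83.8545 Y92.2002
G0 X138.7414 Y136.0716
M4 S746
G1 X132.2630 Y105.3661 F1502
G1 X116.9262 Y61.9745
G1 X104.8773 Y24.7327
G1 X108.2625 Y12.4771
G0 X72.8998 Y122.9343
M4 S275
G1 X71.9092 Y119.9726 F3041
G1 X58.7563 Y133.4773
G1 X41.5998 Y147.1021
G1 X28.5985 Y144.5008
M5
G0 X0.0000 Y0.0000

Since the viewBox matches the mm dimensions, user units are millimetres directly. The only transform is the Y-flip y_m = 162.5882 − y_svg.

Shape 1 is a rectangle drawn with `<rect>`. Its stroke #008000 means engrave at S275, F3041. After flipping Y the toolpath is (83.8545,92.2002) → (141.8170,92.2002) → (141.8170,31.5218) → (83.8545,31.5218) → (83.8545,92.2002), returning to the start.

Shape 2 is a cubic bezier drawn with `<path>`. Its stroke #ff0000 means cut at S746, F1502. After flipping Y the toolpath is (138.7414,136.0716) → (132.2630,105.3661) → (116.9262,61.9745) → (104.8773,24.7327) → (108.2625,12.4771).

Shape 3 is a cubic bezier drawn with `<path>`. Its stroke #008000 means engrave at S275, F3041. After flipping Y the toolpath is (72.8998,122.9343) → (71.9092,119.9726) → (58.7563,133.4773) → (41.5998,147.1021) → (28.5985,144.5008).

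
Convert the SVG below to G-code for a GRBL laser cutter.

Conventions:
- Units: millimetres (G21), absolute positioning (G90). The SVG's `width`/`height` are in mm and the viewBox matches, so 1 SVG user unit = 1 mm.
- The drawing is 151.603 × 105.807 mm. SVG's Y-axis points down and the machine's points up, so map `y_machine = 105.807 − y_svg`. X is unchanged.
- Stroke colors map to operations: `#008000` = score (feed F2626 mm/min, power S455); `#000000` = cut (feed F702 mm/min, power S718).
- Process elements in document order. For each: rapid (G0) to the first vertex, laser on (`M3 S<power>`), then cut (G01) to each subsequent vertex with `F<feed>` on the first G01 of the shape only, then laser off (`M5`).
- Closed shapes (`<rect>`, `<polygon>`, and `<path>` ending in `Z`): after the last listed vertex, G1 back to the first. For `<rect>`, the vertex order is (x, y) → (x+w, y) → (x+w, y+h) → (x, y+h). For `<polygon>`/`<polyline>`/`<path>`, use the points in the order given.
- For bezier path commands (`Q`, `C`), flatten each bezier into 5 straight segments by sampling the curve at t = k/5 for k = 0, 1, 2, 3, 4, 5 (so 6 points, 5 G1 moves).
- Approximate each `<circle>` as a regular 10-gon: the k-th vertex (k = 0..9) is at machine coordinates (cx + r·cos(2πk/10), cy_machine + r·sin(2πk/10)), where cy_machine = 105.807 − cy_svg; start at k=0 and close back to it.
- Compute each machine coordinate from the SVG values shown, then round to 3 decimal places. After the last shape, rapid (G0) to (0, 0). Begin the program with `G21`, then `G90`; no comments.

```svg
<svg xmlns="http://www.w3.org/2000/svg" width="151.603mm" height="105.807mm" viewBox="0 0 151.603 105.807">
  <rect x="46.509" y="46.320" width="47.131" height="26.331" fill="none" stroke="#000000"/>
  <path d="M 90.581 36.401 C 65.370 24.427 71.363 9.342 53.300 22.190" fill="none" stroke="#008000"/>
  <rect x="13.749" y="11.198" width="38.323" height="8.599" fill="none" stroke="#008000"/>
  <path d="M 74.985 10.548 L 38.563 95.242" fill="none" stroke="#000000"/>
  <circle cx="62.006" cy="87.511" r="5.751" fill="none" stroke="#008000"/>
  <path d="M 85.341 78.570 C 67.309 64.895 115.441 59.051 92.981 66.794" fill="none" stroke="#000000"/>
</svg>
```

G21
G90
G0 X46.509 Y59.487
M3 S718
G01 X93.640 Y59.487 F702
G01 X93.640 Y33.156
G01 X46.509 Y33.156
G01 X46.509 Y59.487
M5
G0 X90.581 Y69.406
M3 S455
G01 X78.757 Y76.715 F2626
G01 X71.769 Y83.281
G01 X66.965 Y87.614
G01 X61.693 Y88.222
G01 X53.300 Y83.617
M5
G0 X13.749 Y94.609
M3 S455
G01 X52.072 Y94.609 F2626
G01 X52.072 Y86.010
G01 X13.749 Y86.010
G01 X13.749 Y94.609
M5
G0 X74.985 Y95.259
M3 S718
G01 X38.563 Y10.565 F702
M5
G0 X67.757 Y18.296
M3 S455
G01 X66.659 Y21.676 F2626
G01 X63.783 Y23.766
G01 X60.229 Y23.766
G01 X57.353 Y21.676
G01 X56.255 Y18.296
G01 X57.353 Y14.916
G01 X60.229 Y12.826
G01 X63.783 Y12.826
G01 X66.659 Y14.916
G01 X67.757 Y18.296
M5
G0 X85.341 Y27.237
M3 S718
G01 X81.367 Y34.456 F702
G01 X86.709 Y39.520
G01 X94.801 Y42.151
G01 X99.080 Y42.074
G01 X92.981 Y39.013
M5
G0 X0.000 Y0.000

1 u = 1 mm; y_m = 105.807 − y.

[1] `<rect>` rectangle, #000000→cut S718 F702: (46.509,59.487) → (93.640,59.487) → (93.640,33.156) → (46.509,33.156) → (46.509,59.487) (closed)

[2] `<path>` cubic bezier, #008000→score S455 F2626: (90.581,69.406) → (78.757,76.715) → (71.769,83.281) → (66.965,87.614) → (61.693,88.222) → (53.300,83.617)

[3] `<rect>` rectangle, #008000→score S455 F2626: (13.749,94.609) → (52.072,94.609) → (52.072,86.010) → (13.749,86.010) → (13.749,94.609) (closed)

[4] `<path>` line segment, #000000→cut S718 F702: (74.985,95.259) → (38.563,10.565)

[5] `<circle>` circle, #008000→score S455 F2626: (67.757,18.296) → (66.659,21.676) → (63.783,23.766) → (60.229,23.766) → (57.353,21.676) → (56.255,18.296) → (57.353,14.916) → (60.229,12.826) → (63.783,12.826) → (66.659,14.916) → (67.757,18.296) (closed)

[6] `<path>` cubic bezier, #000000→cut S718 F702: (85.341,27.237) → (81.367,34.456) → (86.709,39.520) → (94.801,42.151) → (99.080,42.074) → (92.981,39.013)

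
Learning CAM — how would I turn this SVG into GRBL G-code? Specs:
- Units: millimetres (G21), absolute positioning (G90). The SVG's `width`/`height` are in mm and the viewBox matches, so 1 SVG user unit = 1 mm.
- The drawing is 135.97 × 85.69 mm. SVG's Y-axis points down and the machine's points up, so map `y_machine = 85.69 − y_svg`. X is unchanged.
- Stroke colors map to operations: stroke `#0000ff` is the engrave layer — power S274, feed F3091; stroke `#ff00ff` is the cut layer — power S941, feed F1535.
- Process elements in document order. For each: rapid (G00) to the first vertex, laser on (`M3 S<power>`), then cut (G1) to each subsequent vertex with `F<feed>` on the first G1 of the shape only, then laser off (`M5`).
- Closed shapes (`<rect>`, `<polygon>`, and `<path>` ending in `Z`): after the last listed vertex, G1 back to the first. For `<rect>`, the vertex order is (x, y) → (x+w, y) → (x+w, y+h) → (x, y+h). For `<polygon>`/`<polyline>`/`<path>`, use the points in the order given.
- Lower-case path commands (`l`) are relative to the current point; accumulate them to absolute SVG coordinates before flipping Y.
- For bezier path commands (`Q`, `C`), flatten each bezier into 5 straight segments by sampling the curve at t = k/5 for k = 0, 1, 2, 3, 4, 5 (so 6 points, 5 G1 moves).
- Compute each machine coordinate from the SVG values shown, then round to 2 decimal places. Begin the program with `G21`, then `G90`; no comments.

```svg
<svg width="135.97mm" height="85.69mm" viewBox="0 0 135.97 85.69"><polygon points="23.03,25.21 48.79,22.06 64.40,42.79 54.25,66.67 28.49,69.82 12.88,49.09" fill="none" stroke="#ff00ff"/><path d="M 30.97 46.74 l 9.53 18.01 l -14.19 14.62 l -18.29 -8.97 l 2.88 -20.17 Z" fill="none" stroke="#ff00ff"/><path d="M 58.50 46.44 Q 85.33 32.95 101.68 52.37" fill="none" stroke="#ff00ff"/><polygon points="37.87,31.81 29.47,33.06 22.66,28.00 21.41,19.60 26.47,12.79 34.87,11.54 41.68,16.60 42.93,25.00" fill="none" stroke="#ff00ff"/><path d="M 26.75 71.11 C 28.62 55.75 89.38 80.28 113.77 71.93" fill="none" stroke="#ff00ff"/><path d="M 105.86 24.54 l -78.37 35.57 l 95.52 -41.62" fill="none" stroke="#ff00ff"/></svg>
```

Since the viewBox matches the mm dimensions, user units are millimetres directly. The only transform is the Y-flip y_m = 85.69 − y_svg.

Shape 1 is a regular polygon drawn with `<polygon>`. Its stroke #ff00ff means cut at S941, F1535. After flipping Y the toolpath is (23.03,60.48) → (48.79,63.63) → (64.40,42.90) → (54.25,19.02) → (28.49,15.87) → (12.88,36.60) → (23.03,60.48), returning to the start.

Shape 2 is a regular polygon drawn with `<path>`. Its stroke #ff00ff means cut at S941, F1535. After flipping Y the toolpath is (30.97,38.95) → (40.50,20.94) → (26.31,6.32) → (8.02,15.29) → (10.90,35.46) → (30.97,38.95), returning to the start.

Shape 3 is a quadratic bezier drawn with `<path>`. Its stroke #ff00ff means cut at S941, F1535. After flipping Y the toolpath is (58.50,39.25) → (68.81,43.33) → (78.29,44.78) → (86.92,43.59) → (94.72,39.77) → (101.68,33.32).

Shape 4 is a regular polygon drawn with `<polygon>`. Its stroke #ff00ff means cut at S941, F1535. After flipping Y the toolpath is (37.87,53.88) → (29.47,52.63) → (22.66,57.69) → (21.41,66.09) → (26.47,72.90) → (34.87,74.15) → (41.68,69.09) → (42.93,60.69) → (37.87,53.88), returning to the start.

Shape 5 is a cubic bezier drawn with `<path>`. Its stroke #ff00ff means cut at S941, F1535. After flipping Y the toolpath is (26.75,14.58) → (34.18,19.59) → (51.16,18.52) → (73.14,14.87) → (95.53,12.11) → (113.77,13.76).

Shape 6 is a open polyline drawn with `<path>`. Its stroke #ff00ff means cut at S941, F1535. After flipping Y the toolpath is (105.86,61.15) → (27.49,25.58) → (123.01,67.20).

G21
G90
G00 X23.03 Y60.48
M3 S941
G1 X48.79 Y63.63 F1535
G1 X64.40 Y42.90
G1 X54.25 Y19.02
G1 X28.49 Y15.87
G1 X12.88 Y36.60
G1 X23.03 Y60.48
M5
G00 X30.97 Y38.95
M3 S941
G1 X40.50 Y20.94 F1535
G1 X26.31 Y6.32
G1 X8.02 Y15.29
G1 X10.90 Y35.46
G1 X30.97 Y38.95
M5
G00 X58.50 Y39.25
M3 S941
G1 X68.81 Y43.33 F1535
G1 X78.29 Y44.78
G1 X86.92 Y43.59
G1 X94.72 Y39.77
G1 X101.68 Y33.32
M5
G00 X37.87 Y53.88
M3 S941
G1 X29.47 Y52.63 F1535
G1 X22.66 Y57.69
G1 X21.41 Y66.09
G1 X26.47 Y72.90
G1 X34.87 Y74.15
G1 X41.68 Y69.09
G1 X42.93 Y60.69
G1 X37.87 Y53.88
M5
G00 X26.75 Y14.58
M3 S941
G1 X34.18 Y19.59 F1535
G1 X51.16 Y18.52
G1 X73.14 Y14.87
G1 X95.53 Y12.11
G1 X113.77 Y13.76
M5
G00 X105.86 Y61.15
M3 S941
G1 X27.49 Y25.58 F1535
G1 X123.01 Y67.20
M5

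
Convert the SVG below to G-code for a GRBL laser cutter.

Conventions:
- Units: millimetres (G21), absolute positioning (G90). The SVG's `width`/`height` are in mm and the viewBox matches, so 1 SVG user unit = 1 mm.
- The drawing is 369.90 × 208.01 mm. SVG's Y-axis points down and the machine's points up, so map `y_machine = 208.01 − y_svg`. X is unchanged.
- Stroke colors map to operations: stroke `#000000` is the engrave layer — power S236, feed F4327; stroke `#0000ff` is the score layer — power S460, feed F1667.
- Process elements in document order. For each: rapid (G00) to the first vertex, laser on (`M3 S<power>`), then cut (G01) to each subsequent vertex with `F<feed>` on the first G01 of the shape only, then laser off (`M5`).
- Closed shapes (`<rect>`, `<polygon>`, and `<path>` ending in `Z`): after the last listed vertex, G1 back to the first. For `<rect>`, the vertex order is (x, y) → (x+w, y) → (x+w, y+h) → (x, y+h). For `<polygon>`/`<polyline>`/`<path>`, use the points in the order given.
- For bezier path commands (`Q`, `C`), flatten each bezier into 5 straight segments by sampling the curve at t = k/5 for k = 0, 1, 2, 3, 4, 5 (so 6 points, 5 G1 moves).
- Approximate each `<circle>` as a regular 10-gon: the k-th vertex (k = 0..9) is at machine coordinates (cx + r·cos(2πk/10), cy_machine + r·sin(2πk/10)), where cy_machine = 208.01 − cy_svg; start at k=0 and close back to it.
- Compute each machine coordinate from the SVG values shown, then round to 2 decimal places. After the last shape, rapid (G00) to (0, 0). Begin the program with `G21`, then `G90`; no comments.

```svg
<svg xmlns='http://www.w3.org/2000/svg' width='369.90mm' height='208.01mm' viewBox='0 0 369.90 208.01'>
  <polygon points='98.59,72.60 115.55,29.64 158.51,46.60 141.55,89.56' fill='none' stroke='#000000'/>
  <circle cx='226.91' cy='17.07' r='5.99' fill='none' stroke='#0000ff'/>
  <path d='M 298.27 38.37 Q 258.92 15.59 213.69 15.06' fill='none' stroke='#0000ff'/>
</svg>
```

1 u = 1 mm; y_m = 208.01 − y.

[1] `<polygon>` regular polygon, #000000→engrave S236 F4327: (98.59,135.41) → (115.55,178.37) → (158.51,161.41) → (141.55,118.45) → (98.59,135.41) (closed)

[2] `<circle>` circle, #0000ff→score S460 F1667: (232.90,190.94) → (231.76,194.46) → (228.76,196.64) → (225.06,196.64) → (222.06,194.46) → (220.92,190.94) → (222.06,187.42) → (225.06,185.24) → (228.76,185.24) → (231.76,187.42) → (232.90,190.94) (closed)

[3] `<path>` quadratic bezier, #0000ff→score S460 F1667: (298.27,169.64) → (282.29,177.86) → (265.85,184.30) → (248.93,188.97) → (231.55,191.85) → (213.69,192.95)

G21
G90
G00 X98.59 Y135.41
M3 S236
G01 X115.55 Y178.37 F4327
G01 X158.51 Y161.41
G01 X141.55 Y118.45
G01 X98.59 Y135.41
M5
G00 X232.90 Y190.94
M3 S460
G01 X231.76 Y194.46 F1667
G01 X228.76 Y196.64
G01 X225.06 Y196.64
G01 X222.06 Y194.46
G01 X220.92 Y190.94
G01 X222.06 Y187.42
G01 X225.06 Y185.24
G01 X228.76 Y185.24
G01 X231.76 Y187.42
G01 X232.90 Y190.94
M5
G00 X298.27 Y169.64
M3 S460
G01 X282.29 Y177.86 F1667
G01 X265.85 Y184.30
G01 X248.93 Y188.97
G01 X231.55 Y191.85
G01 X213.69 Y192.95
M5
G00 X0.00 Y0.00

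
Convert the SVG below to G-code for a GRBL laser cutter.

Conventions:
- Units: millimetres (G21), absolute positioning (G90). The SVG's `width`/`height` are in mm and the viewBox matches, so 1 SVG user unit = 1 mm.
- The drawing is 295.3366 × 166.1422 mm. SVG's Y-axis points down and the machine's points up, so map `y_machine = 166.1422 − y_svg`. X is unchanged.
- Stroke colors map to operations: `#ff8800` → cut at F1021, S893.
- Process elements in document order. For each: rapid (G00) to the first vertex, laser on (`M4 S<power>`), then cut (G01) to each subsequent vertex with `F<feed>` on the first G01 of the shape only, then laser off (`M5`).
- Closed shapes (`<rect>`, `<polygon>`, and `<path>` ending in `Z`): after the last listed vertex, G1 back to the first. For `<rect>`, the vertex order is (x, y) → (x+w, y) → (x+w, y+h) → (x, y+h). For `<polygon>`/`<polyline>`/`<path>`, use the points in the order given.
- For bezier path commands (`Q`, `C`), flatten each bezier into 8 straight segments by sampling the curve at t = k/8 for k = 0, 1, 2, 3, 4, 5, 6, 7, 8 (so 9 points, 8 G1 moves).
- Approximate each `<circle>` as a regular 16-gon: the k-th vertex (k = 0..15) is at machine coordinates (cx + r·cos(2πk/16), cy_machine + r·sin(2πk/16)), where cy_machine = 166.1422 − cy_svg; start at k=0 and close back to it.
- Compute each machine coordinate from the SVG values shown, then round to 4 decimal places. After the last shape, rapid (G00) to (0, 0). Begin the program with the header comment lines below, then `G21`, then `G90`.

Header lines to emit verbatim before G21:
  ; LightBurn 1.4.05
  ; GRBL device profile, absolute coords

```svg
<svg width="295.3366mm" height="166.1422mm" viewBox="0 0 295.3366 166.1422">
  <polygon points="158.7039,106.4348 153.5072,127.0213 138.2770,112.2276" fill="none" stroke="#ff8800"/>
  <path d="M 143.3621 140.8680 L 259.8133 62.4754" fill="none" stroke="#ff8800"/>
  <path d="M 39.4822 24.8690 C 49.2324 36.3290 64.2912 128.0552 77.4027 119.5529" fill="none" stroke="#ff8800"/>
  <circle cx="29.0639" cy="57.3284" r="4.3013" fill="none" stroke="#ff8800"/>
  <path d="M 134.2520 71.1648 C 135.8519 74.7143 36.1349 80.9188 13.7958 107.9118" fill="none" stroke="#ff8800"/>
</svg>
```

; LightBurn 1.4.05
; GRBL device profile, absolute coords
G21
G90
G00 X158.7039 Y59.7074
M4 S893
G01 X153.5072 Y39.1209 F1021
G01 X138.2770 Y53.9146
G01 X158.7039 Y59.7074
M5
G00 X143.3621 Y25.2742
M4 S893
G01 X259.8133 Y103.6668 F1021
M5
G00 X39.4822 Y141.2732
M4 S893
G01 X43.3732 Y133.5658 F1021
G01 X47.6768 Y120.4485
G01 X52.3081 Y104.0367
G01 X57.1820 Y86.4454
G01 X62.2134 Y69.7898
G01 X67.3173 Y56.1852
G01 X72.4088 Y47.7466
G01 X77.4027 Y46.5893
M5
G00 X33.3652 Y108.8138
M4 S893
G01 X33.0378 Y110.4598 F1021
G01 X32.1054 Y111.8553
G01 X30.7099 Y112.7877
G01 X29.0639 Y113.1151
G01 X27.4179 Y112.7877
G01 X26.0224 Y111.8553
G01 X25.0900 Y110.4598
G01 X24.7626 Y108.8138
G01 X25.0900 Y107.1678
G01 X26.0224 Y105.7723
G01 X27.4179 Y104.8399
G01 X29.0639 Y104.5125
G01 X30.7099 Y104.8399
G01 X32.1054 Y105.7723
G01 X33.0378 Y107.1678
G01 X33.3652 Y108.8138
M5
G00 X134.2520 Y94.9774
M4 S893
G01 X130.4517 Y93.4865 F1021
G01 X119.2471 Y91.5341
G01 X102.7322 Y88.9079
G01 X83.0010 Y85.3952
G01 X62.1477 Y80.7836
G01 X42.2664 Y74.8606
G01 X25.4510 Y67.4137
G01 X13.7958 Y58.2304
M5
G00 X0.0000 Y0.0000

viewBox `0 0 295.3366 166.1422` with mm width/height → 1 unit = 1 mm. Flip: y_m = 166.1422 − y_svg.

**Shape 1** — `<polygon>` regular polygon, stroke `#ff8800` → cut (S893, F1021). Machine vertices: (158.7039,59.7074) → (153.5072,39.1209) → (138.2770,53.9146) → (158.7039,59.7074). Closed: final G1 returns to the first vertex.

**Shape 2** — `<path>` line segment, stroke `#ff8800` → cut (S893, F1021). Machine vertices: (143.3621,25.2742) → (259.8133,103.6668). Open path.

**Shape 3** — `<path>` cubic bezier, stroke `#ff8800` → cut (S893, F1021). Control points (SVG): P0=(39.4822,24.8690), P1=(49.2324,36.3290), P2=(64.2912,128.0552), P3=(77.4027,119.5529); sampled at t=k/8. Machine vertices: (39.4822,141.2732) → (43.3732,133.5658) → (47.6768,120.4485) → (52.3081,104.0367) → (57.1820,86.4454) → (62.2134,69.7898) → (67.3173,56.1852) → (72.4088,47.7466) → (77.4027,46.5893). Open path.

**Shape 4** — `<circle>` circle, stroke `#ff8800` → cut (S893, F1021). Machine vertices: (33.3652,108.8138) → (33.0378,110.4598) → (32.1054,111.8553) → (30.7099,112.7877) → (29.0639,113.1151) → (27.4179,112.7877) → (26.0224,111.8553) → (25.0900,110.4598) → (24.7626,108.8138) → (25.0900,107.1678) → (26.0224,105.7723) → (27.4179,104.8399) → (29.0639,104.5125) → (30.7099,104.8399) → (32.1054,105.7723) → (33.0378,107.1678) → (33.3652,108.8138). Closed: final G1 returns to the first vertex.

**Shape 5** — `<path>` cubic bezier, stroke `#ff8800` → cut (S893, F1021). Control points (SVG): P0=(134.2520,71.1648), P1=(135.8519,74.7143), P2=(36.1349,80.9188), P3=(13.7958,107.9118); sampled at t=k/8. Machine vertices: (134.2520,94.9774) → (130.4517,93.4865) → (119.2471,91.5341) → (102.7322,88.9079) → (83.0010,85.3952) → (62.1477,80.7836) → (42.2664,74.8606) → (25.4510,67.4137) → (13.7958,58.2304). Open path.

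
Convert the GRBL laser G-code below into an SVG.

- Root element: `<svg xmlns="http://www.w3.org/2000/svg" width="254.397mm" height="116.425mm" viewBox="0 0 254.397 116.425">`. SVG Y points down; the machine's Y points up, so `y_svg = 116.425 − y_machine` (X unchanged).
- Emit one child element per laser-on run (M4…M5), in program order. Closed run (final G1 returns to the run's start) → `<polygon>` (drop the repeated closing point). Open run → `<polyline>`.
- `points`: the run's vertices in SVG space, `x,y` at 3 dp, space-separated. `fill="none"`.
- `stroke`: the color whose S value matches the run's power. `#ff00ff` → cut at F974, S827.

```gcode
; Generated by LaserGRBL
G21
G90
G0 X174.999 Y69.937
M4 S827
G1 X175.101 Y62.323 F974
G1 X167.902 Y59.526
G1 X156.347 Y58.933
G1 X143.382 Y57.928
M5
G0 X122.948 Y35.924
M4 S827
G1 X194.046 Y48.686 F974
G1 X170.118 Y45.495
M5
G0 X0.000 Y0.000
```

<svg xmlns="http://www.w3.org/2000/svg" width="254.397mm" height="116.425mm" viewBox="0 0 254.397 116.425">
  <polyline points="174.999,46.488 175.101,54.102 167.902,56.899 156.347,57.492 143.382,58.497" fill="none" stroke="#ff00ff"/>
  <polyline points="122.948,80.501 194.046,67.739 170.118,70.930" fill="none" stroke="#ff00ff"/>
</svg>

y_svg = 116.425 − y_m. Every run uses S827, so all elements get stroke `#ff00ff` (cut).

[1] open run; points: 174.999,46.488 175.101,54.102 167.902,56.899 156.347,57.492 143.382,58.497

[2] open run; points: 122.948,80.501 194.046,67.739 170.118,70.930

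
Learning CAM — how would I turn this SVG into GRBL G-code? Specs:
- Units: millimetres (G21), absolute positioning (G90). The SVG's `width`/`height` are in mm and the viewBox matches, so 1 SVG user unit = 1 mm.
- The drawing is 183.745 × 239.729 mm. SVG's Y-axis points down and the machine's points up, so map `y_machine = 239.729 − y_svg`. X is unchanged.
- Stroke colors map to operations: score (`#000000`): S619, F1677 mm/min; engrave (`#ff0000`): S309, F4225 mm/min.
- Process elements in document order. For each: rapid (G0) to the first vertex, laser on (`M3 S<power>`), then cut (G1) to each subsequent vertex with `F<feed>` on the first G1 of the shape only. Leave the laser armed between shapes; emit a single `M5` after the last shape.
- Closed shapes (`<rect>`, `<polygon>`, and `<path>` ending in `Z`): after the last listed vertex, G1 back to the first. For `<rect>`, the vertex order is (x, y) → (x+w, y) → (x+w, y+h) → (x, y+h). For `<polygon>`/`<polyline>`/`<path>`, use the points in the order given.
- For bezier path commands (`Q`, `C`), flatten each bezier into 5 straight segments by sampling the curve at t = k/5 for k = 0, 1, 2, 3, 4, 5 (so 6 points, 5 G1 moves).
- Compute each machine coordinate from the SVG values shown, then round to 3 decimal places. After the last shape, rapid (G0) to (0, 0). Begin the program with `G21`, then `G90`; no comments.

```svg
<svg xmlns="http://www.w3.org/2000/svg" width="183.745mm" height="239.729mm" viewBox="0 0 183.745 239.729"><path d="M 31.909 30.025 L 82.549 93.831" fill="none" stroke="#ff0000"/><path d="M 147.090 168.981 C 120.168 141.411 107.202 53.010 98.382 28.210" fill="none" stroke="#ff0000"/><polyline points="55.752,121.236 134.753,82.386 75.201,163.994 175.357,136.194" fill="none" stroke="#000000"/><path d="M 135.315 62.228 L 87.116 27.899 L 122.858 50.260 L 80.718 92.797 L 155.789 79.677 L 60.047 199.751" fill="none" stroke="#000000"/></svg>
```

viewBox `0 0 183.745 239.729` with mm width/height → 1 unit = 1 mm. Flip: y_m = 239.729 − y_svg.

**Shape 1** — `<path>` line segment, stroke `#ff0000` → engrave (S309, F4225). Machine vertices: (31.909,209.704) → (82.549,145.898). Open path.

**Shape 2** — `<path>` cubic bezier, stroke `#ff0000` → engrave (S309, F4225). Control points (SVG): P0=(147.090,168.981), P1=(120.168,141.411), P2=(107.202,53.010), P3=(98.382,28.210); sampled at t=k/5. Machine vertices: (147.090,70.748) → (132.533,93.594) → (120.855,125.067) → (111.584,159.194) → (104.250,190.002) → (98.382,211.519). Open path.

**Shape 3** — `<polyline>` open polyline, stroke `#000000` → score (S619, F1677). Machine vertices: (55.752,118.493) → (134.753,157.343) → (75.201,75.735) → (175.357,103.535). Open path.

**Shape 4** — `<path>` open polyline, stroke `#000000` → score (S619, F1677). Machine vertices: (135.315,177.501) → (87.116,211.830) → (122.858,189.469) → (80.718,146.932) → (155.789,160.052) → (60.047,39.978). Open path.

G21
G90
G0 X31.909 Y209.704
M3 S309
G1 X82.549 Y145.898 F4225
G0 X147.090 Y70.748
M3 S309
G1 X132.533 Y93.594 F4225
G1 X120.855 Y125.067
G1 X111.584 Y159.194
G1 X104.250 Y190.002
G1 X98.382 Y211.519
G0 X55.752 Y118.493
M3 S619
G1 X134.753 Y157.343 F1677
G1 X75.201 Y75.735
G1 X175.357 Y103.535
G0 X135.315 Y177.501
M3 S619
G1 X87.116 Y211.830 F1677
G1 X122.858 Y189.469
G1 X80.718 Y146.932
G1 X155.789 Y160.052
G1 X60.047 Y39.978
M5
G0 X0.000 Y0.000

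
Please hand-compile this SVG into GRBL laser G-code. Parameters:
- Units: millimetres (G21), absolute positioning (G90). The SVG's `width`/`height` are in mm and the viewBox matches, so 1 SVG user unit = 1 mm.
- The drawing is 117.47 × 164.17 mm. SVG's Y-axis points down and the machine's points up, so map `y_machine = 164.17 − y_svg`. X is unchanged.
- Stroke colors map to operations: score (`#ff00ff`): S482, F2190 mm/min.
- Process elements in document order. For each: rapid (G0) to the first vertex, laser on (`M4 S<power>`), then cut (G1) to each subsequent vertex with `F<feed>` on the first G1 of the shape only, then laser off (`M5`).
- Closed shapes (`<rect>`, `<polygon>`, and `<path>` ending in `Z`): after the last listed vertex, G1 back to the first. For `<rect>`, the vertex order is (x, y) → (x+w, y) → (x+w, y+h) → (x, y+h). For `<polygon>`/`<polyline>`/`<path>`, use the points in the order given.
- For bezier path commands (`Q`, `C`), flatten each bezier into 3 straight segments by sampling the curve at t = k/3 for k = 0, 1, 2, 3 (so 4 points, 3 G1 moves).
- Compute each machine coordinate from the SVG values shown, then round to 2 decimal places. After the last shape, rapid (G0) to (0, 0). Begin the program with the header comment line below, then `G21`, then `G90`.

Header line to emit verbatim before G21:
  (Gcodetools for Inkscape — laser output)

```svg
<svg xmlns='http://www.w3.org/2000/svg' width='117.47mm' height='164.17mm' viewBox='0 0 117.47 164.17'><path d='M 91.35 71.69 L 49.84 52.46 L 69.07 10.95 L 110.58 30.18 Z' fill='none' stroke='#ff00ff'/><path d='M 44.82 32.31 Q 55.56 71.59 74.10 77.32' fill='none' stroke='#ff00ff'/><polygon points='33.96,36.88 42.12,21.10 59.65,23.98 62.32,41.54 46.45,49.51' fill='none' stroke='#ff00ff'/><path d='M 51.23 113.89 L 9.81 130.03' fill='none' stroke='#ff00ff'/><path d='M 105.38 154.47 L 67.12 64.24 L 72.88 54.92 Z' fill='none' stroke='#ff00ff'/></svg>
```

Since the viewBox matches the mm dimensions, user units are millimetres directly. The only transform is the Y-flip y_m = 164.17 − y_svg.

Shape 1 is a regular polygon drawn with `<path>`. Its stroke #ff00ff means score at S482, F2190. After flipping Y the toolpath is (91.35,92.48) → (49.84,111.71) → (69.07,153.22) → (110.58,133.99) → (91.35,92.48), returning to the start.

Shape 2 is a quadratic bezier drawn with `<path>`. Its stroke #ff00ff means score at S482, F2190. After flipping Y the toolpath is (44.82,131.86) → (52.85,109.40) → (62.61,94.40) → (74.10,86.85).

Shape 3 is a regular polygon drawn with `<polygon>`. Its stroke #ff00ff means score at S482, F2190. After flipping Y the toolpath is (33.96,127.29) → (42.12,143.07) → (59.65,140.19) → (62.32,122.63) → (46.45,114.66) → (33.96,127.29), returning to the start.

Shape 4 is a line segment drawn with `<path>`. Its stroke #ff00ff means score at S482, F2190. After flipping Y the toolpath is (51.23,50.28) → (9.81,34.14).

Shape 5 is a closed polygon drawn with `<path>`. Its stroke #ff00ff means score at S482, F2190. After flipping Y the toolpath is (105.38,9.70) → (67.12,99.93) → (72.88,109.25) → (105.38,9.70), returning to the start.

(Gcodetools for Inkscape — laser output)
G21
G90
G0 X91.35 Y92.48
M4 S482
G1 X49.84 Y111.71 F2190
G1 X69.07 Y153.22
G1 X110.58 Y133.99
G1 X91.35 Y92.48
M5
G0 X44.82 Y131.86
M4 S482
G1 X52.85 Y109.40 F2190
G1 X62.61 Y94.40
G1 X74.10 Y86.85
M5
G0 X33.96 Y127.29
M4 S482
G1 X42.12 Y143.07 F2190
G1 X59.65 Y140.19
G1 X62.32 Y122.63
G1 X46.45 Y114.66
G1 X33.96 Y127.29
M5
G0 X51.23 Y50.28
M4 S482
G1 X9.81 Y34.14 F2190
M5
G0 X105.38 Y9.70
M4 S482
G1 X67.12 Y99.93 F2190
G1 X72.88 Y109.25
G1 X105.38 Y9.70
M5
G0 X0.00 Y0.00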